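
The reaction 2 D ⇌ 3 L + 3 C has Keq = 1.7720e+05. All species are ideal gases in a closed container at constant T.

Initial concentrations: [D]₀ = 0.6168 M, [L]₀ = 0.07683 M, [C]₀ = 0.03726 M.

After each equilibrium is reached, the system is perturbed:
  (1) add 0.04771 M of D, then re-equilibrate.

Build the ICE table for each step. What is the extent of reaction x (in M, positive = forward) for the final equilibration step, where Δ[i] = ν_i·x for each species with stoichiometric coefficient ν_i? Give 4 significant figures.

x = 0.0236 M

Q₀ = 6.1664e-08 vs Keq = 1.7720e+05 ⇒ Q<K, forward
Step 1:
                  D         L         C
  I          0.6168   0.07683   0.03726
  C         -0.6146    0.9219    0.9219
  E        0.002227    0.9987    0.9591
  solve Keq expr → x = 0.3073; check Q = 1.7720e+05
Then add 0.04771 M of D.
Step 2:
                  D         L         C
  I         0.04994    0.9987    0.9591
  C        -0.04719   0.07079   0.07079
  E        0.002746     1.069      1.03
  solve Keq expr → x = 0.0236; check Q = 1.7720e+05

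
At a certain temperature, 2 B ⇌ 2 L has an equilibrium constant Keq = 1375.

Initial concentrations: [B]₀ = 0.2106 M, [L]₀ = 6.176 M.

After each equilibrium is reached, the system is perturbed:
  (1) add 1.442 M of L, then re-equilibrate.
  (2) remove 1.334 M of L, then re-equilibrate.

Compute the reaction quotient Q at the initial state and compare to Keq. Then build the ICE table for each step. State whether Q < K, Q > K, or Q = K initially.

Q₀ = 860 vs Keq = 1375 ⇒ Q<K, forward
Step 1:
                   B          L
  init        0.2106      6.176
  Δ         -0.04289    0.04289
  eq          0.1677      6.219
  solve Keq expr → x = 0.02144; check Q = 1375
Then add 1.442 M of L.
Step 2:
                   B          L
  init        0.1677      7.661
  Δ          0.03787   -0.03787
  eq          0.2056      7.623
  solve Keq expr → x = -0.01893; check Q = 1375
Then remove 1.334 M of L.
Step 3:
                   B          L
  init        0.2056      6.289
  Δ         -0.03503    0.03503
  eq          0.1705      6.324
  solve Keq expr → x = 0.01752; check Q = 1375

Q₀ = 860; Q < K (proceeds forward)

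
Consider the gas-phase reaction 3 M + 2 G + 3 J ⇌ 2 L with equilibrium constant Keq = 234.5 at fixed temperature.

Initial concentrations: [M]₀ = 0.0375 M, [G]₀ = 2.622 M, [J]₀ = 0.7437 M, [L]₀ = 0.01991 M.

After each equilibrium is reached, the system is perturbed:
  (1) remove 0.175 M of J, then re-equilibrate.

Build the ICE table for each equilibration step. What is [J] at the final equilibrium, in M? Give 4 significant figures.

Q₀ = 2.658 vs Keq = 234.5 ⇒ Q<K, forward
Step 1:
                  M         G         J         L
  I          0.0375     2.622    0.7437   0.01991
  C        -0.02447  -0.01631  -0.02447   0.01631
  E         0.01303     2.606    0.7192   0.03622
  solve Keq expr → x = 0.008155; check Q = 234.5
Then remove 0.175 M of J.
Step 2:
                  M         G         J         L
  I         0.01303     2.606    0.5442   0.03622
  C        0.003362  0.002242  0.003362 -0.002242
  E          0.0164     2.608    0.5476   0.03398
  solve Keq expr → x = -0.001121; check Q = 234.5

[J]_eq = 0.5476 M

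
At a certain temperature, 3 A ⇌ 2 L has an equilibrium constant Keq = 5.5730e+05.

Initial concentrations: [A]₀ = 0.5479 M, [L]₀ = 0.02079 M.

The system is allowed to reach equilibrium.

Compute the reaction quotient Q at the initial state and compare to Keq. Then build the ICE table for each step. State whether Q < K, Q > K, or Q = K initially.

Q₀ = 0.002628; Q < K (proceeds forward)

Q₀ = 0.002628 vs Keq = 5.5730e+05 ⇒ Q<K, forward
Step 1:
                  A         L
  init       0.5479   0.02079
  Δ         -0.5415     0.361
  eq       0.006395    0.3818
  solve Keq expr → x = 0.1805; check Q = 5.5730e+05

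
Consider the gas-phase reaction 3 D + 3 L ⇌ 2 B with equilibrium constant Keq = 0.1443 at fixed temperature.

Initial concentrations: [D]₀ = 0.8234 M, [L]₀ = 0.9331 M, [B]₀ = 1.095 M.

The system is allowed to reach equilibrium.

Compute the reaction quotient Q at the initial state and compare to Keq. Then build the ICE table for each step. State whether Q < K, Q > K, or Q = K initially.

Q₀ = 2.644; Q > K (proceeds reverse)

Q₀ = 2.644 vs Keq = 0.1443 ⇒ Q>K, reverse
Step 1:
                   D          L          B
  init        0.8234     0.9331      1.095
  Δ           0.4146     0.4146    -0.2764
  eq           1.238      1.348     0.8186
  solve Keq expr → x = -0.1382; check Q = 0.1443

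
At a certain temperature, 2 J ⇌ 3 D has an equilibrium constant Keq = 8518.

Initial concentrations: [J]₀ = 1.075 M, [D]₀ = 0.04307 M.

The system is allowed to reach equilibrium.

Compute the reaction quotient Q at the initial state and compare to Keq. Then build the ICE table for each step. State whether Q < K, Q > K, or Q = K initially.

Q₀ = 6.9137e-05; Q < K (proceeds forward)

Q₀ = 6.9137e-05 vs Keq = 8518 ⇒ Q<K, forward
Step 1:
                  J         D
  I           1.075   0.04307
  C          -1.053     1.579
  E         0.02238     1.622
  solve Keq expr → x = 0.5263; check Q = 8518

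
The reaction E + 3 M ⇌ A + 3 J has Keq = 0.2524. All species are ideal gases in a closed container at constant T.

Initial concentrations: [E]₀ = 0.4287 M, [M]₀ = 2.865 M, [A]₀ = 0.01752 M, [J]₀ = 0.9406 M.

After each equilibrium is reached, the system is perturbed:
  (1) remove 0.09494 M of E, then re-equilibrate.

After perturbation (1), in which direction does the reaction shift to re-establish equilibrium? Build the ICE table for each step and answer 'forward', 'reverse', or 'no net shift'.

Direction: reverse

Q₀ = 0.001446 vs Keq = 0.2524 ⇒ Q<K, forward
Step 1:
                   E          M          A          J
  init        0.4287      2.865    0.01752     0.9406
  Δ          -0.1909    -0.5728     0.1909     0.5728
  eq          0.2378      2.292     0.2085      1.513
  solve Keq expr → x = 0.1909; check Q = 0.2524
Then remove 0.09494 M of E.
Step 2:
                   E          M          A          J
  init        0.1428      2.292     0.2085      1.513
  Δ          0.02368    0.07103   -0.02368   -0.07103
  eq          0.1665      2.363     0.1848      1.442
  solve Keq expr → x = -0.02368; check Q = 0.2524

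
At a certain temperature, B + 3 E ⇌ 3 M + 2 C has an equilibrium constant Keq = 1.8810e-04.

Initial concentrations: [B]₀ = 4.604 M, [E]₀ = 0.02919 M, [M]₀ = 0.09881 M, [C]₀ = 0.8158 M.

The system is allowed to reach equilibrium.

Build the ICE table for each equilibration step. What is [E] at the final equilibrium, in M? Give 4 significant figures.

[E]_eq = 0.1148 M

Q₀ = 5.607 vs Keq = 1.8810e-04 ⇒ Q>K, reverse
Step 1:
                   B          E          M          C
  Initial      4.604    0.02919    0.09881     0.8158
  Change     0.02854    0.08563   -0.08563   -0.05708
  Equil        4.633     0.1148    0.01318     0.7587
  solve Keq expr → x = -0.02854; check Q = 1.8810e-04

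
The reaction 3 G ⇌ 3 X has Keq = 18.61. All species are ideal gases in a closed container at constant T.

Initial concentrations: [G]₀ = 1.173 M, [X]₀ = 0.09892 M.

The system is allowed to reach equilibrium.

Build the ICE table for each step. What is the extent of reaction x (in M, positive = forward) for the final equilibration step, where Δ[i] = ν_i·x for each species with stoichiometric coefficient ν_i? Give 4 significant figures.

x = 0.2748 M

Q₀ = 5.9973e-04 vs Keq = 18.61 ⇒ Q<K, forward
Step 1:
                    G           X
  Initial       1.173     0.09892
  Change      -0.8245      0.8245
  Equil        0.3485      0.9235
  solve Keq expr → x = 0.2748; check Q = 18.61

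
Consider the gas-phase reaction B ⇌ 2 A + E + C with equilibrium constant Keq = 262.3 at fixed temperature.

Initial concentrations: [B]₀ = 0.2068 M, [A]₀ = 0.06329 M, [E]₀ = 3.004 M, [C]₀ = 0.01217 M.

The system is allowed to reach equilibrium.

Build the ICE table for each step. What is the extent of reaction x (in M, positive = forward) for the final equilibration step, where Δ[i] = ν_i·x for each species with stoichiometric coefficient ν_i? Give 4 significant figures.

Q₀ = 7.0813e-04 vs Keq = 262.3 ⇒ Q<K, forward
Step 1:
                    B           A           E           C
  I            0.2068     0.06329       3.004     0.01217
  C           -0.2062      0.4124      0.2062      0.2062
  E        6.0471e-04      0.4757        3.21      0.2184
  solve Keq expr → x = 0.2062; check Q = 262.3

x = 0.2062 M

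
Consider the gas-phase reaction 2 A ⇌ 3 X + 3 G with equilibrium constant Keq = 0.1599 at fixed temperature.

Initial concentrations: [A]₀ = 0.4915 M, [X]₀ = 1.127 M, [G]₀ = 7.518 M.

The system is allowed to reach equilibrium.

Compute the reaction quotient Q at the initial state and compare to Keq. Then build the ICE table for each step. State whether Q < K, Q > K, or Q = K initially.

Q₀ = 2518; Q > K (proceeds reverse)

Q₀ = 2518 vs Keq = 0.1599 ⇒ Q>K, reverse
Step 1:
                  A         X         G
  Initial    0.4915     1.127     7.518
  Change      0.689    -1.034    -1.034
  Equil       1.181   0.09349     6.484
  solve Keq expr → x = -0.3445; check Q = 0.1599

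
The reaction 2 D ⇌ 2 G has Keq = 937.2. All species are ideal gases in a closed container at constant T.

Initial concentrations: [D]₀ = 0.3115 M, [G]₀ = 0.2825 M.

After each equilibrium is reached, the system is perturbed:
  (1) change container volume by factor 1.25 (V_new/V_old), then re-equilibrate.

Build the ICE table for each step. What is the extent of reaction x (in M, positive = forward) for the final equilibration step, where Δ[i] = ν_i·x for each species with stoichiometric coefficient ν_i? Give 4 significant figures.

x = 0 M

Q₀ = 0.8225 vs Keq = 937.2 ⇒ Q<K, forward
Step 1:
                    D           G
  I            0.3115      0.2825
  C           -0.2927      0.2927
  E           0.01879      0.5752
  solve Keq expr → x = 0.1464; check Q = 937.2
Then change container volume by factor 1.25 (V_new/V_old).
Step 2:
                    D           G
  I           0.01503      0.4602
  C                 0           0
  E           0.01503      0.4602
  solve Keq expr → x = 0; check Q = 937.2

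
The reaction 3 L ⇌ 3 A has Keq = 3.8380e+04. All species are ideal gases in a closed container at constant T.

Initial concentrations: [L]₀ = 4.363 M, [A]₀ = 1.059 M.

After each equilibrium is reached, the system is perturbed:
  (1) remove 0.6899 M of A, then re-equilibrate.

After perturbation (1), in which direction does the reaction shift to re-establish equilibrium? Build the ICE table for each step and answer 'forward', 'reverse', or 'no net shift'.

Direction: forward

Q₀ = 0.0143 vs Keq = 3.8380e+04 ⇒ Q<K, forward
Step 1:
                   L          A
  Initial      4.363      1.059
  Change      -4.207      4.207
  Equil       0.1561      5.266
  solve Keq expr → x = 1.402; check Q = 3.8380e+04
Then remove 0.6899 M of A.
Step 2:
                   L          A
  Initial     0.1561      4.576
  Change    -0.01986    0.01986
  Equil       0.1362      4.596
  solve Keq expr → x = 0.006621; check Q = 3.8380e+04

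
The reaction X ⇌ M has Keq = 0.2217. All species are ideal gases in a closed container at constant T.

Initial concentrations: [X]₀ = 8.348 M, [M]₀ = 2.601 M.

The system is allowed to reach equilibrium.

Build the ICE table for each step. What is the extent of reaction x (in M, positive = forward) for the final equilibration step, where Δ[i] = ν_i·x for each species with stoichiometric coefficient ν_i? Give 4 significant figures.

Q₀ = 0.3116 vs Keq = 0.2217 ⇒ Q>K, reverse
Step 1:
                    X           M
  I             8.348       2.601
  C            0.6141     -0.6141
  E             8.962       1.987
  solve Keq expr → x = -0.6141; check Q = 0.2217

x = -0.6141 M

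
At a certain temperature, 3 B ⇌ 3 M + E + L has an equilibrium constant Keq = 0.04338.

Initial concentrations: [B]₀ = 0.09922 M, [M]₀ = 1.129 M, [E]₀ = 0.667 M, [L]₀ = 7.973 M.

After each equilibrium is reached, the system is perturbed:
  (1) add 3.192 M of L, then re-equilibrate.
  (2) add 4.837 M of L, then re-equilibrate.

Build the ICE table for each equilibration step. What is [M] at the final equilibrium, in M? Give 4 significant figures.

Q₀ = 7835 vs Keq = 0.04338 ⇒ Q>K, reverse
Step 1:
                   B          M          E          L
  init       0.09922      1.129      0.667      7.973
  Δ           0.8852    -0.8852    -0.2951    -0.2951
  eq          0.9844     0.2438     0.3719      7.678
  solve Keq expr → x = -0.2951; check Q = 0.04338
Then add 3.192 M of L.
Step 2:
                   B          M          E          L
  init        0.9844     0.2438     0.3719      10.87
  Δ          0.02068   -0.02068  -0.006894  -0.006894
  eq           1.005     0.2231      0.365      10.86
  solve Keq expr → x = -0.006894; check Q = 0.04338
Then add 4.837 M of L.
Step 3:
                   B          M          E          L
  init         1.005     0.2231      0.365       15.7
  Δ          0.02046   -0.02046   -0.00682   -0.00682
  eq           1.026     0.2027     0.3582      15.69
  solve Keq expr → x = -0.00682; check Q = 0.04338

[M]_eq = 0.2027 M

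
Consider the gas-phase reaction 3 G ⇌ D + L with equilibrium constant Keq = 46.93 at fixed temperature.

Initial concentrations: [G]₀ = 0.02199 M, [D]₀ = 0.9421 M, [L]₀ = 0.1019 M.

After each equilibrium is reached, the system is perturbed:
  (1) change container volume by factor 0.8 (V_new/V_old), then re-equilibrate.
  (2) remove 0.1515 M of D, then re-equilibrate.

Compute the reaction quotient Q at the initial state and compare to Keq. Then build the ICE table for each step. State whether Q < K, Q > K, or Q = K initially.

Q₀ = 9028; Q > K (proceeds reverse)

Q₀ = 9028 vs Keq = 46.93 ⇒ Q>K, reverse
Step 1:
                    G           D           L
  init        0.02199      0.9421      0.1019
  Δ           0.08984    -0.02995    -0.02995
  eq           0.1118      0.9122     0.07195
  solve Keq expr → x = -0.02995; check Q = 46.93
Then change container volume by factor 0.8 (V_new/V_old).
Step 2:
                    G           D           L
  init         0.1398        1.14     0.08994
  Δ         -0.008554    0.002851    0.002851
  eq           0.1312       1.143     0.09279
  solve Keq expr → x = 0.002851; check Q = 46.93
Then remove 0.1515 M of D.
Step 3:
                    G           D           L
  init         0.1312      0.9915     0.09279
  Δ         -0.005223    0.001741    0.001741
  eq            0.126      0.9933     0.09453
  solve Keq expr → x = 0.001741; check Q = 46.93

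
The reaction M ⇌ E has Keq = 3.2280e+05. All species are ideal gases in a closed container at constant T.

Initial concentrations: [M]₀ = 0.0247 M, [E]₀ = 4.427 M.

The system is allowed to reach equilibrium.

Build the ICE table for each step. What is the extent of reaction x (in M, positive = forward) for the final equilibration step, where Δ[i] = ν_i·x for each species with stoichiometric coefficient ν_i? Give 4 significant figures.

x = 0.02469 M

Q₀ = 179.2 vs Keq = 3.2280e+05 ⇒ Q<K, forward
Step 1:
                   M          E
  I           0.0247      4.427
  C         -0.02469    0.02469
  E       1.3791e-05      4.452
  solve Keq expr → x = 0.02469; check Q = 3.2280e+05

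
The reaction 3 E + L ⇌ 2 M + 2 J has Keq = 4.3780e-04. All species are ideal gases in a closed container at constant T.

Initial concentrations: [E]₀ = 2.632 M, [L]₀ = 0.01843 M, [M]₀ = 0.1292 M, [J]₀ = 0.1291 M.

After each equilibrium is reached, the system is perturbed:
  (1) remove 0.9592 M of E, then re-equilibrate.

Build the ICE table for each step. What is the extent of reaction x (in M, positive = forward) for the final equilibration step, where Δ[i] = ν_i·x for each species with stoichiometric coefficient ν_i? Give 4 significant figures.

x = -0.01175 M

Q₀ = 8.2793e-04 vs Keq = 4.3780e-04 ⇒ Q>K, reverse
Step 1:
                   E          L          M          J
  init         2.632    0.01843     0.1292     0.1291
  Δ          0.01653   0.005511   -0.01102   -0.01102
  eq           2.649    0.02394     0.1182     0.1181
  solve Keq expr → x = -0.005511; check Q = 4.3780e-04
Then remove 0.9592 M of E.
Step 2:
                   E          L          M          J
  init         1.689    0.02394     0.1182     0.1181
  Δ          0.03526    0.01175   -0.02351   -0.02351
  eq           1.725    0.03569    0.09467    0.09457
  solve Keq expr → x = -0.01175; check Q = 4.3780e-04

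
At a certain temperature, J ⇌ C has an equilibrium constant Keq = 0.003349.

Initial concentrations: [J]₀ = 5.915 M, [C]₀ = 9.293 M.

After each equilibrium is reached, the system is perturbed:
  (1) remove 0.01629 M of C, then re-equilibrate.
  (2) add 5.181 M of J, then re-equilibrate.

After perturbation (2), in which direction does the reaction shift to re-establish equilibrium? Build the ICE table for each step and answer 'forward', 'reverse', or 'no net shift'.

Q₀ = 1.571 vs Keq = 0.003349 ⇒ Q>K, reverse
Step 1:
                    J           C
  init          5.915       9.293
  Δ             9.242      -9.242
  eq            15.16     0.05076
  solve Keq expr → x = -9.242; check Q = 0.003349
Then remove 0.01629 M of C.
Step 2:
                    J           C
  init          15.16     0.03447
  Δ          -0.01624     0.01624
  eq            15.14     0.05071
  solve Keq expr → x = 0.01624; check Q = 0.003349
Then add 5.181 M of J.
Step 3:
                    J           C
  init          20.32     0.05071
  Δ          -0.01729     0.01729
  eq             20.3       0.068
  solve Keq expr → x = 0.01729; check Q = 0.003349

Direction: forward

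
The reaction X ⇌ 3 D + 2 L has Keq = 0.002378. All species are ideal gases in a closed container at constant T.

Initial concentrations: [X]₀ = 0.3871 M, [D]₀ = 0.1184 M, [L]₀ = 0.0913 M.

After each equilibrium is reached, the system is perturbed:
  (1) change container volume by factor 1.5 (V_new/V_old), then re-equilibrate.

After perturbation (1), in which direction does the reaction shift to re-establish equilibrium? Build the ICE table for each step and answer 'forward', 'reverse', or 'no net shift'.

Q₀ = 3.5742e-05 vs Keq = 0.002378 ⇒ Q<K, forward
Step 1:
                  X         D         L
  I          0.3871    0.1184    0.0913
  C         -0.0522    0.1566    0.1044
  E          0.3349     0.275    0.1957
  solve Keq expr → x = 0.0522; check Q = 0.002378
Then change container volume by factor 1.5 (V_new/V_old).
Step 2:
                  X         D         L
  I          0.2233    0.1833    0.1305
  C        -0.02223   0.06668   0.04445
  E           0.201      0.25    0.1749
  solve Keq expr → x = 0.02223; check Q = 0.002378

Direction: forward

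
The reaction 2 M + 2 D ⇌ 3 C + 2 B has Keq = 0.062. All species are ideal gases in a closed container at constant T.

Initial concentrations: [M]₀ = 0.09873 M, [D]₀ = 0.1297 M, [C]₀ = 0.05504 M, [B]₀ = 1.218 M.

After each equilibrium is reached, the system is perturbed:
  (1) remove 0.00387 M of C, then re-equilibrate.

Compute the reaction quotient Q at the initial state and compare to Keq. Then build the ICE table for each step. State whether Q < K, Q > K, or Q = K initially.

Q₀ = 1.509; Q > K (proceeds reverse)

Q₀ = 1.509 vs Keq = 0.062 ⇒ Q>K, reverse
Step 1:
                  M         D         C         B
  init      0.09873    0.1297   0.05504     1.218
  Δ         0.02065   0.02065  -0.03098  -0.02065
  eq         0.1194    0.1504   0.02406     1.197
  solve Keq expr → x = -0.01033; check Q = 0.062
Then remove 0.00387 M of C.
Step 2:
                  M         D         C         B
  init       0.1194    0.1504   0.02019     1.197
  Δ       -0.002207 -0.002207  0.003311  0.002207
  eq         0.1172    0.1481    0.0235       1.2
  solve Keq expr → x = 0.001104; check Q = 0.062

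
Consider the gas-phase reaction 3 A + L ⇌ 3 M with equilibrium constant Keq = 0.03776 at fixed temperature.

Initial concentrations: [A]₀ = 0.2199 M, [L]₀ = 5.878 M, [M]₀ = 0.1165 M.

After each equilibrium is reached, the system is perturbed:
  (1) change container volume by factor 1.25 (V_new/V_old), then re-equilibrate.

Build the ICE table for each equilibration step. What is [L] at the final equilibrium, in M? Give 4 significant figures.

Q₀ = 0.0253 vs Keq = 0.03776 ⇒ Q<K, forward
Step 1:
                   A          L          M
  I           0.2199      5.878     0.1165
  C         -0.01035   -0.00345    0.01035
  E           0.2096      5.875     0.1268
  solve Keq expr → x = 0.00345; check Q = 0.03776
Then change container volume by factor 1.25 (V_new/V_old).
Step 2:
                   A          L          M
  I           0.1676        4.7     0.1015
  C          0.00465    0.00155   -0.00465
  E           0.1723      4.701    0.09683
  solve Keq expr → x = -0.00155; check Q = 0.03776

[L]_eq = 4.701 M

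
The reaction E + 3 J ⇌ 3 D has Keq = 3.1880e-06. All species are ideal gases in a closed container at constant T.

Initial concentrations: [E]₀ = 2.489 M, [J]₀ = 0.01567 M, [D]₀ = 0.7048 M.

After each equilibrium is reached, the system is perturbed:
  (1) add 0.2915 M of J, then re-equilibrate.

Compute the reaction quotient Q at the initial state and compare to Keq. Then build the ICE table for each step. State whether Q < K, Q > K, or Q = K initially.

Q₀ = 3.6557e+04 vs Keq = 3.1880e-06 ⇒ Q>K, reverse
Step 1:
                  E         J         D
  init        2.489   0.01567    0.7048
  Δ          0.2301    0.6903   -0.6903
  eq          2.719     0.706    0.0145
  solve Keq expr → x = -0.2301; check Q = 3.1880e-06
Then add 0.2915 M of J.
Step 2:
                  E         J         D
  init        2.719    0.9975    0.0145
  Δ       -0.001954 -0.005863  0.005863
  eq          2.717    0.9916   0.02036
  solve Keq expr → x = 0.001954; check Q = 3.1880e-06

Q₀ = 3.6557e+04; Q > K (proceeds reverse)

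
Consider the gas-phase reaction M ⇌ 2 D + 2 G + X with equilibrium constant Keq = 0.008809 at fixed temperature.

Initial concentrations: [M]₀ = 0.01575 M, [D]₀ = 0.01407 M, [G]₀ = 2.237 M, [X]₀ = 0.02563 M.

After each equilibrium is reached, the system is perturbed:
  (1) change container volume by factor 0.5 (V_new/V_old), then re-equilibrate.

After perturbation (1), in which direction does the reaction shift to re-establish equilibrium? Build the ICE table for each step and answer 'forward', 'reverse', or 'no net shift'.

Q₀ = 0.001612 vs Keq = 0.008809 ⇒ Q<K, forward
Step 1:
                  M         D         G         X
  Initial   0.01575   0.01407     2.237   0.02563
  Change  -0.005189   0.01038   0.01038  0.005189
  Equil     0.01056   0.02445     2.247   0.03082
  solve Keq expr → x = 0.005189; check Q = 0.008809
Then change container volume by factor 0.5 (V_new/V_old).
Step 2:
                  M         D         G         X
  Initial   0.02112    0.0489     4.495   0.06164
  Change    0.01516  -0.03032  -0.03032  -0.01516
  Equil     0.03628   0.01857     4.464   0.04648
  solve Keq expr → x = -0.01516; check Q = 0.008809

Direction: reverse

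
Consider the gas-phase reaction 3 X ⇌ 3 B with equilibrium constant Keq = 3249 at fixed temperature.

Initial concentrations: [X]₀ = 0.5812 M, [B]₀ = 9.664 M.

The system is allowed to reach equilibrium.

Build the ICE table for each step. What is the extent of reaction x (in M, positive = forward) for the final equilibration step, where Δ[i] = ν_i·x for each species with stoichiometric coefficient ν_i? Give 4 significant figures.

Q₀ = 4597 vs Keq = 3249 ⇒ Q>K, reverse
Step 1:
                   X          B
  Initial     0.5812      9.664
  Change     0.06678   -0.06678
  Equil        0.648      9.597
  solve Keq expr → x = -0.02226; check Q = 3249

x = -0.02226 M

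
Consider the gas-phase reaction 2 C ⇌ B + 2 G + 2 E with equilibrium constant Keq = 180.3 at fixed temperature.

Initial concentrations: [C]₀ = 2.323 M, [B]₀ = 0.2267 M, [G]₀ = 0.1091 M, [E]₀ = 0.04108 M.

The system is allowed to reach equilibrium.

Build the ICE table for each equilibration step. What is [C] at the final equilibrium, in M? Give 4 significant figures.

Q₀ = 8.4385e-07 vs Keq = 180.3 ⇒ Q<K, forward
Step 1:
                   C          B          G          E
  I            2.323     0.2267     0.1091    0.04108
  C           -1.977     0.9886      1.977      1.977
  E           0.3457      1.215      2.086      2.018
  solve Keq expr → x = 0.9886; check Q = 180.3

[C]_eq = 0.3457 M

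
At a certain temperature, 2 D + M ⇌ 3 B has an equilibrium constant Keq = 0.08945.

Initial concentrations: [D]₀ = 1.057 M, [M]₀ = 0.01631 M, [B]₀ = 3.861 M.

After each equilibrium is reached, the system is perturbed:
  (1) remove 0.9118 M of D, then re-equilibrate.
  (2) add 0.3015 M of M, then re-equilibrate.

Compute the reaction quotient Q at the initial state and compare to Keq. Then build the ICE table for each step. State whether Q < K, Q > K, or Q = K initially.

Q₀ = 3159 vs Keq = 0.08945 ⇒ Q>K, reverse
Step 1:
                   D          M          B
  Initial      1.057    0.01631      3.861
  Change       1.954     0.9769     -2.931
  Equil        3.011     0.9932     0.9304
  solve Keq expr → x = -0.9769; check Q = 0.08945
Then remove 0.9118 M of D.
Step 2:
                   D          M          B
  Initial      2.099     0.9932     0.9304
  Change      0.1072     0.0536    -0.1608
  Equil        2.206      1.047     0.7696
  solve Keq expr → x = -0.0536; check Q = 0.08945
Then add 0.3015 M of M.
Step 3:
                   D          M          B
  Initial      2.206      1.348     0.7696
  Change    -0.03649   -0.01824    0.05473
  Equil         2.17       1.33     0.8243
  solve Keq expr → x = 0.01824; check Q = 0.08945

Q₀ = 3159; Q > K (proceeds reverse)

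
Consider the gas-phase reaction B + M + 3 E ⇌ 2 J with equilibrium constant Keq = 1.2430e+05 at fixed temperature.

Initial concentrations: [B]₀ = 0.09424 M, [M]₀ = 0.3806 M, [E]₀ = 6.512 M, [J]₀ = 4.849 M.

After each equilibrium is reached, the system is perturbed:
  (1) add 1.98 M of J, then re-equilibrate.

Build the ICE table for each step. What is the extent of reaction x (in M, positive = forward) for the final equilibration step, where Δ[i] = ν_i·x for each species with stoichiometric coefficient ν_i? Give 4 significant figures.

x = -2.7740e-06 M

Q₀ = 2.374 vs Keq = 1.2430e+05 ⇒ Q<K, forward
Step 1:
                   B          M          E          J
  init       0.09424     0.3806      6.512      4.849
  Δ         -0.09424   -0.09424    -0.2827     0.1885
  eq      2.9493e-06     0.2864      6.229      5.037
  solve Keq expr → x = 0.09424; check Q = 1.2430e+05
Then add 1.98 M of J.
Step 2:
                   B          M          E          J
  init    2.9493e-06     0.2864      6.229      7.017
  Δ       2.7740e-06 2.7740e-06 8.3221e-06 -5.5481e-06
  eq      5.7234e-06     0.2864      6.229      7.017
  solve Keq expr → x = -2.7740e-06; check Q = 1.2430e+05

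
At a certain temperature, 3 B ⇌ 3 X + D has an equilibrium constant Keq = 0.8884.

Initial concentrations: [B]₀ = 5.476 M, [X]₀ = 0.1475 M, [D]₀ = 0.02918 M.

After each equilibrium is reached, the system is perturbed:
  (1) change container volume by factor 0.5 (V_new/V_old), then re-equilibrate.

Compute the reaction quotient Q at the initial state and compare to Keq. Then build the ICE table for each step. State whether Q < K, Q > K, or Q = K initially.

Q₀ = 5.7026e-07 vs Keq = 0.8884 ⇒ Q<K, forward
Step 1:
                  B         X         D
  init        5.476    0.1475   0.02918
  Δ          -2.651     2.651    0.8838
  eq          2.825     2.799     0.913
  solve Keq expr → x = 0.8838; check Q = 0.8884
Then change container volume by factor 0.5 (V_new/V_old).
Step 2:
                  B         X         D
  init        5.649     5.598     1.826
  Δ          0.5487   -0.5487   -0.1829
  eq          6.198     5.049     1.643
  solve Keq expr → x = -0.1829; check Q = 0.8884

Q₀ = 5.7026e-07; Q < K (proceeds forward)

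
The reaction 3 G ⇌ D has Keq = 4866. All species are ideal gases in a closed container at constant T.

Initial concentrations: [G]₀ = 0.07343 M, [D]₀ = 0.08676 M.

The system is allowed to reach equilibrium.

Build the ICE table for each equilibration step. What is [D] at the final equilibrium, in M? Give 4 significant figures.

[D]_eq = 0.102 M

Q₀ = 219.1 vs Keq = 4866 ⇒ Q<K, forward
Step 1:
                    G           D
  init        0.07343     0.08676
  Δ          -0.04585     0.01528
  eq          0.02758       0.102
  solve Keq expr → x = 0.01528; check Q = 4866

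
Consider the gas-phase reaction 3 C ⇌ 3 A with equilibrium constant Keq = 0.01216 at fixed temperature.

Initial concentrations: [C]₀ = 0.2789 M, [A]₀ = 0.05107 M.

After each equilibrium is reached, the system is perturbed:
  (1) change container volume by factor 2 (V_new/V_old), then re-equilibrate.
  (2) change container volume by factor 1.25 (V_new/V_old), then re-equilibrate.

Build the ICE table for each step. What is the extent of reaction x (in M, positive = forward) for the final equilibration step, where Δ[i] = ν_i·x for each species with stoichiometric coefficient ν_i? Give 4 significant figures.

Q₀ = 0.00614 vs Keq = 0.01216 ⇒ Q<K, forward
Step 1:
                    C           A
  Initial      0.2789     0.05107
  Change     -0.01062     0.01062
  Equil        0.2683     0.06169
  solve Keq expr → x = 0.003541; check Q = 0.01216
Then change container volume by factor 2 (V_new/V_old).
Step 2:
                    C           A
  Initial      0.1341     0.03085
  Change            0           0
  Equil        0.1341     0.03085
  solve Keq expr → x = 0; check Q = 0.01216
Then change container volume by factor 1.25 (V_new/V_old).
Step 3:
                    C           A
  Initial      0.1073     0.02468
  Change            0           0
  Equil        0.1073     0.02468
  solve Keq expr → x = 0; check Q = 0.01216

x = 0 M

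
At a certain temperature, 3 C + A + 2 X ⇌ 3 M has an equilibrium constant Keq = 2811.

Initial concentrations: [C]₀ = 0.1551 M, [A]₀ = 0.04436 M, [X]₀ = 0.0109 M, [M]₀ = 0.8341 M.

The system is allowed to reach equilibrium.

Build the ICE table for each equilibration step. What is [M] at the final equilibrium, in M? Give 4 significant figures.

Q₀ = 2.9510e+07 vs Keq = 2811 ⇒ Q>K, reverse
Step 1:
                    C           A           X           M
  I            0.1551     0.04436      0.0109      0.8341
  C            0.1949     0.06496      0.1299     -0.1949
  E              0.35      0.1093      0.1408      0.6392
  solve Keq expr → x = -0.06496; check Q = 2811

[M]_eq = 0.6392 M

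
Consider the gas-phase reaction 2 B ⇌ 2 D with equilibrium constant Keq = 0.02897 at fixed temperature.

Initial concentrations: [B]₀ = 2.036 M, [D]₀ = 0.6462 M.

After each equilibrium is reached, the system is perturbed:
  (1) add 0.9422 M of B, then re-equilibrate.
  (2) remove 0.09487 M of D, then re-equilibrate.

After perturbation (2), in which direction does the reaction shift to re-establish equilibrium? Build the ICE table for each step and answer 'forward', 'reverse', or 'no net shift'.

Direction: forward

Q₀ = 0.1007 vs Keq = 0.02897 ⇒ Q>K, reverse
Step 1:
                   B          D
  init         2.036     0.6462
  Δ           0.2561    -0.2561
  eq           2.292     0.3901
  solve Keq expr → x = -0.128; check Q = 0.02897
Then add 0.9422 M of B.
Step 2:
                   B          D
  init         3.234     0.3901
  Δ           -0.137      0.137
  eq           3.097     0.5272
  solve Keq expr → x = 0.06852; check Q = 0.02897
Then remove 0.09487 M of D.
Step 3:
                   B          D
  init         3.097     0.4323
  Δ         -0.08107    0.08107
  eq           3.016     0.5134
  solve Keq expr → x = 0.04054; check Q = 0.02897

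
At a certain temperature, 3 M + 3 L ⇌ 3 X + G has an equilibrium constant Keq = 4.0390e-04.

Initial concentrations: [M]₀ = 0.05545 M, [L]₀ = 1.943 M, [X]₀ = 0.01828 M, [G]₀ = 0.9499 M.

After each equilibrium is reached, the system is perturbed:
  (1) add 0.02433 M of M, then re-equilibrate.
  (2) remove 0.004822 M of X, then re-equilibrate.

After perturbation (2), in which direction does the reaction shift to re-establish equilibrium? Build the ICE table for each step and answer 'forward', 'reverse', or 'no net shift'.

Q₀ = 0.00464 vs Keq = 4.0390e-04 ⇒ Q>K, reverse
Step 1:
                   M          L          X          G
  Initial    0.05545      1.943    0.01828     0.9499
  Change    0.008835   0.008835  -0.008835  -0.002945
  Equil      0.06429      1.952   0.009445      0.947
  solve Keq expr → x = -0.002945; check Q = 4.0390e-04
Then add 0.02433 M of M.
Step 2:
                   M          L          X          G
  Initial    0.08862      1.952   0.009445      0.947
  Change   -0.003095  -0.003095   0.003095   0.001032
  Equil      0.08552      1.949    0.01254      0.948
  solve Keq expr → x = 0.001032; check Q = 4.0390e-04
Then remove 0.004822 M of X.
Step 3:
                   M          L          X          G
  Initial    0.08552      1.949   0.007718      0.948
  Change   -0.004178  -0.004178   0.004178   0.001393
  Equil      0.08134      1.945     0.0119     0.9494
  solve Keq expr → x = 0.001393; check Q = 4.0390e-04

Direction: forward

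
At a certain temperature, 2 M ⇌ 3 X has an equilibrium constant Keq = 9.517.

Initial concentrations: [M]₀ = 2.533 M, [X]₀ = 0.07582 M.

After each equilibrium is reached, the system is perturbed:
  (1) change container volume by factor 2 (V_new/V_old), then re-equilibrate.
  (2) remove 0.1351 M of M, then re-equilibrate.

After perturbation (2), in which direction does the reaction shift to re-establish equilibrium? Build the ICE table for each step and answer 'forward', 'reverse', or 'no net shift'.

Q₀ = 6.7933e-05 vs Keq = 9.517 ⇒ Q<K, forward
Step 1:
                   M          X
  Initial      2.533    0.07582
  Change      -1.444      2.167
  Equil        1.089      2.242
  solve Keq expr → x = 0.7222; check Q = 9.517
Then change container volume by factor 2 (V_new/V_old).
Step 2:
                   M          X
  Initial     0.5443      1.121
  Change    -0.08882     0.1332
  Equil       0.4555      1.254
  solve Keq expr → x = 0.04441; check Q = 9.517
Then remove 0.1351 M of M.
Step 3:
                   M          X
  Initial     0.3204      1.254
  Change     0.07513    -0.1127
  Equil       0.3955      1.142
  solve Keq expr → x = -0.03756; check Q = 9.517

Direction: reverse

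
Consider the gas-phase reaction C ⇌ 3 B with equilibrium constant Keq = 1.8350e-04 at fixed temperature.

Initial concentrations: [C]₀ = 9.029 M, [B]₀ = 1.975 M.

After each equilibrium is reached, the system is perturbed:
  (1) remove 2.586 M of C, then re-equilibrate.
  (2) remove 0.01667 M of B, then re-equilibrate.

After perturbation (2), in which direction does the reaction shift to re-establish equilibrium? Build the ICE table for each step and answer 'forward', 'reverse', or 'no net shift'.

Q₀ = 0.8532 vs Keq = 1.8350e-04 ⇒ Q>K, reverse
Step 1:
                   C          B
  I            9.029      1.975
  C            0.618     -1.854
  E            9.647      0.121
  solve Keq expr → x = -0.618; check Q = 1.8350e-04
Then remove 2.586 M of C.
Step 2:
                   C          B
  I            7.061      0.121
  C         0.003977   -0.01193
  E            7.065      0.109
  solve Keq expr → x = -0.003977; check Q = 1.8350e-04
Then remove 0.01667 M of B.
Step 3:
                   C          B
  I            7.065    0.09237
  C        -0.005547    0.01664
  E            7.059      0.109
  solve Keq expr → x = 0.005547; check Q = 1.8350e-04

Direction: forward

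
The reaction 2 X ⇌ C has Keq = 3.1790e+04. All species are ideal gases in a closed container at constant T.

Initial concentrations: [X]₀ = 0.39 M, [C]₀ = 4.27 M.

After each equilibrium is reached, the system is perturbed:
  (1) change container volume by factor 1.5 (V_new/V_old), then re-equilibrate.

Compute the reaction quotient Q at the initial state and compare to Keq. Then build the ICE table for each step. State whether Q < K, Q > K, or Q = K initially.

Q₀ = 28.07 vs Keq = 3.1790e+04 ⇒ Q<K, forward
Step 1:
                   X          C
  init          0.39       4.27
  Δ          -0.3782     0.1891
  eq         0.01184      4.459
  solve Keq expr → x = 0.1891; check Q = 3.1790e+04
Then change container volume by factor 1.5 (V_new/V_old).
Step 2:
                   X          C
  init      0.007896      2.973
  Δ         0.001773 -8.8653e-04
  eq        0.009669      2.972
  solve Keq expr → x = -8.8653e-04; check Q = 3.1790e+04

Q₀ = 28.07; Q < K (proceeds forward)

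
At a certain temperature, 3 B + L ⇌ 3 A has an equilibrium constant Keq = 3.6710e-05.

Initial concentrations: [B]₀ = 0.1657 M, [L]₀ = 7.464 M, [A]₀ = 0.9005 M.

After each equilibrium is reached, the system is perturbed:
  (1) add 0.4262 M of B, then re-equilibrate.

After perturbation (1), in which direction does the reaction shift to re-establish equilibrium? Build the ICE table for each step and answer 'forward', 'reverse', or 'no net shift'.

Q₀ = 21.5 vs Keq = 3.6710e-05 ⇒ Q>K, reverse
Step 1:
                  B         L         A
  init       0.1657     7.464    0.9005
  Δ          0.8347    0.2782   -0.8347
  eq              1     7.742   0.06578
  solve Keq expr → x = -0.2782; check Q = 3.6710e-05
Then add 0.4262 M of B.
Step 2:
                  B         L         A
  init        1.427     7.742   0.06578
  Δ        -0.02626 -0.008754   0.02626
  eq            1.4     7.733   0.09204
  solve Keq expr → x = 0.008754; check Q = 3.6710e-05

Direction: forward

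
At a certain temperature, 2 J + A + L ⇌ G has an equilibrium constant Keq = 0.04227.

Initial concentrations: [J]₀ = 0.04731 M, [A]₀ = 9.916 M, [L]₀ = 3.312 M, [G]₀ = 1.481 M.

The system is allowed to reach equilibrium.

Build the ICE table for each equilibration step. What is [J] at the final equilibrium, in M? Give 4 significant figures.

[J]_eq = 0.8235 M

Q₀ = 20.15 vs Keq = 0.04227 ⇒ Q>K, reverse
Step 1:
                  J         A         L         G
  I         0.04731     9.916     3.312     1.481
  C          0.7762    0.3881    0.3881   -0.3881
  E          0.8235      10.3       3.7     1.093
  solve Keq expr → x = -0.3881; check Q = 0.04227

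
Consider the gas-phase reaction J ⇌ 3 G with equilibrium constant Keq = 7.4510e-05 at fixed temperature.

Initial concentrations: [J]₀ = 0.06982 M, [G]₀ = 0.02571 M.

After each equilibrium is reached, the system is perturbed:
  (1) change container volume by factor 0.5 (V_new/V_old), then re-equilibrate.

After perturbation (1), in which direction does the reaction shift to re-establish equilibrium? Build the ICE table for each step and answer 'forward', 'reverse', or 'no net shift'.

Q₀ = 2.4340e-04 vs Keq = 7.4510e-05 ⇒ Q>K, reverse
Step 1:
                   J          G
  Initial    0.06982    0.02571
  Change     0.00272  -0.008161
  Equil      0.07254    0.01755
  solve Keq expr → x = -0.00272; check Q = 7.4510e-05
Then change container volume by factor 0.5 (V_new/V_old).
Step 2:
                   J          G
  Initial     0.1451     0.0351
  Change    0.004258   -0.01277
  Equil       0.1493    0.02233
  solve Keq expr → x = -0.004258; check Q = 7.4510e-05

Direction: reverse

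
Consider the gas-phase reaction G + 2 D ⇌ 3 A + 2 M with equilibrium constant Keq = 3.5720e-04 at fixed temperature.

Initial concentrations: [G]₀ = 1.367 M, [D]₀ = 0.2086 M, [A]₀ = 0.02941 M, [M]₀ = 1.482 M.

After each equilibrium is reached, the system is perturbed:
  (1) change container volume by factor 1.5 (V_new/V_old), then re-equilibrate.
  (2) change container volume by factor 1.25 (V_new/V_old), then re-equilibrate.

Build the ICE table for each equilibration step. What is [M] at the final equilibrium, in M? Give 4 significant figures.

Q₀ = 9.3926e-04 vs Keq = 3.5720e-04 ⇒ Q>K, reverse
Step 1:
                    G           D           A           M
  init          1.367      0.2086     0.02941       1.482
  Δ          0.002564    0.005127   -0.007691   -0.005127
  eq             1.37      0.2137     0.02172       1.477
  solve Keq expr → x = -0.002564; check Q = 3.5720e-04
Then change container volume by factor 1.5 (V_new/V_old).
Step 2:
                    G           D           A           M
  init          0.913      0.1425     0.01448      0.9846
  Δ           -0.0014     -0.0028      0.0042      0.0028
  eq           0.9116      0.1397     0.01868      0.9874
  solve Keq expr → x = 0.0014; check Q = 3.5720e-04
Then change container volume by factor 1.25 (V_new/V_old).
Step 3:
                    G           D           A           M
  init         0.7293      0.1117     0.01494      0.7899
  Δ       -7.3882e-04   -0.001478    0.002216    0.001478
  eq           0.7286      0.1103     0.01716      0.7914
  solve Keq expr → x = 7.3882e-04; check Q = 3.5720e-04

[M]_eq = 0.7914 M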